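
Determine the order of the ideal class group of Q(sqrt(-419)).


K = Q(sqrt(-419)). d mod 4 = 1, so D = disc(K) = d = -419
h(K) equals the number of primitive reduced positive-definite forms (a, b, c) = a*x^2 + b*x*y + c*y^2 with b^2 - 4ac = D,
where reduced means |b| <= a <= c, with b >= 0 whenever |b| = a or a = c, and primitive means gcd(a, b, c) = 1.
Reduced forces 3a^2 <= |D| = 419, so 1 <= a <= 11; b must have the parity of D, and c = (b^2 - D)/(4a) must be an integer >= a.
Enumerate a = 1..11, b in [-a, a]:
  a=1: (1, 1, 105)  [1]
  a=2: none
  a=3: (3, -1, 35), (3, 1, 35)  [2]
  a=4: none
  a=5: (5, -1, 21), (5, 1, 21)  [2]
  a=6: none
  a=7: (7, -1, 15), (7, 1, 15)  [2]
  a=8: none
  a=9: (9, -7, 13), (9, 7, 13)  [2]
  a=10..11: none
Total reduced forms: 1 + 2 + 2 + 2 + 2 = 9
h = 9

9


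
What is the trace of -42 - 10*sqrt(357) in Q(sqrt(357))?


Tr(a + b*sqrt(d)) = (a + b*sqrt(d)) + (a - b*sqrt(d)) = 2a
= 2 * (-42)
= -84

-84


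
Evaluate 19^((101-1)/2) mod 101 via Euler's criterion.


p = 101 is prime and the exponent is (p-1)/2 = 50, so by Euler's criterion 19^50 = (19/101) = +1 or -1 mod 101.
Compute by square-and-multiply:
  50 = 32 + 16 + 2 (binary 110010)
  Repeated squaring mod 101: 19^1 = 19, 19^2 = 58, 19^4 = 31, 19^8 = 52, 19^16 = 78, 19^32 = 24
  19^50 = 19^32 * 19^16 * 19^2 = 24 * 78 * 58 mod 101
    24 * 78 = 1872 = 54 mod 101
    54 * 58 = 3132 = 1 mod 101
  19^50 = 1 mod 101
Result 1: 19 is a quadratic residue mod 101.
19^50 mod 101 = 1

1


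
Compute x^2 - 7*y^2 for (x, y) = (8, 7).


x^2 - d*y^2
= 8^2 - 7*7^2
= 64 - 343
= -279

-279


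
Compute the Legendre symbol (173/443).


p = 443 is prime, so compute (173/443) with the reciprocity algorithm (Jacobi-symbol steps: pull out 2s via (2/n), flip via reciprocity, reduce):
  reciprocity: (173/443) -> +(443/173)
  reduce: (97/173)
  reciprocity: (97/173) -> +(173/97)
  reduce: (76/97)
  pull out 2: (2/97) = +1  (since 97 mod 8 = 1)
  pull out 2: (2/97) = +1  (since 97 mod 8 = 1)
  reciprocity: (19/97) -> +(97/19)
  reduce: (2/19)
  pull out 2: (2/19) = -1  (since 19 mod 8 = 3)
  (1/19) = 1
Product of signs = -1
(173/443) = -1

-1


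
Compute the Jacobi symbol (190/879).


Compute (190/879) via quadratic reciprocity:
  pull out 2: (2/879) = +1  (since 879 mod 8 = 7)
  reciprocity: (95/879) -> -(879/95)
  reduce: (24/95)
  pull out 2: (2/95) = +1  (since 95 mod 8 = 7)
  pull out 2: (2/95) = +1  (since 95 mod 8 = 7)
  pull out 2: (2/95) = +1  (since 95 mod 8 = 7)
  reciprocity: (3/95) -> -(95/3)
  reduce: (2/3)
  pull out 2: (2/3) = -1  (since 3 mod 8 = 3)
  (1/3) = 1
Product of signs = -1

-1


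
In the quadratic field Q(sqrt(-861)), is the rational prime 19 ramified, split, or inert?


K = Q(sqrt(-861)). Since d mod 4 = 3, disc(K) = -3444.
Check p | disc: -3444 mod 19 = 14.
p does not divide disc. Compute Legendre symbol (d/p):
13^((19-1)/2) mod 19 = -1
(d/p) = -1, so p is inert: (p) stays prime with e=1, f=2, g=1.
Therefore p is inert.

inert


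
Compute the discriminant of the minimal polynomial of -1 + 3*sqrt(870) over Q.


The element -1 + 3*sqrt(870) has minimal polynomial:
x^2 + 2*x - 7829
Discriminant = (2)^2 - 4*(-7829)
= 4 + 31316
= 31320

31320


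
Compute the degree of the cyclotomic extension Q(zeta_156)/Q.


The degree equals Euler's totient phi(156).
156 = 2^2 * 3 * 13
phi(156) = 48

48


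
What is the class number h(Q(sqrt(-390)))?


K = Q(sqrt(-390)). d mod 4 = 2, so D = disc(K) = 4d = -1560
h(K) equals the number of primitive reduced positive-definite forms (a, b, c) = a*x^2 + b*x*y + c*y^2 with b^2 - 4ac = D,
where reduced means |b| <= a <= c, with b >= 0 whenever |b| = a or a = c, and primitive means gcd(a, b, c) = 1.
Reduced forces 3a^2 <= |D| = 1560, so 1 <= a <= 22; b must have the parity of D, and c = (b^2 - D)/(4a) must be an integer >= a.
Enumerate a = 1..22, b in [-a, a]:
  a=1: (1, 0, 390)  [1]
  a=2: (2, 0, 195)  [1]
  a=3: (3, 0, 130)  [1]
  a=4: none
  a=5: (5, 0, 78)  [1]
  a=6: (6, 0, 65)  [1]
  a=7: (7, -6, 57), (7, 6, 57)  [2]
  a=8..9: none
  a=10: (10, 0, 39)  [1]
  a=11..12: none
  a=13: (13, 0, 30)  [1]
  a=14: (14, -8, 29), (14, 8, 29)  [2]
  a=15: (15, 0, 26)  [1]
  a=16: none
  a=17: (17, -2, 23), (17, 2, 23)  [2]
  a=18: none
  a=19: (19, -6, 21), (19, 6, 21)  [2]
  a=20..22: none
Total reduced forms: 1 + 1 + 1 + 1 + 1 + 2 + 1 + 1 + 2 + 1 + 2 + 2 = 16
h = 16

16


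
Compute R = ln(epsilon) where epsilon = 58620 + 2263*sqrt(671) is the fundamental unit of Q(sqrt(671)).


epsilon = 58620 + 2263*sqrt(671)
= 117240.0000
R = ln(117240.0000)
= 11.6720

11.6720


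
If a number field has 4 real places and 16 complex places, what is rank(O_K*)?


By Dirichlet's unit theorem:
rank = r1 + r2 - 1
= 4 + 16 - 1
= 19

19


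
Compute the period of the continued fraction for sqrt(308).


Run the CF algorithm for sqrt(308).
a_0 = floor(sqrt(308)) = 17; set m_0=0, q_0=1.
Recurrence: m' = q*a - m,  q' = (d - m'^2)/q,  a' = floor((a_0 + m')/q').
  step 1: m=17, q=19, a=1
  step 2: m=2, q=16, a=1
  step 3: m=14, q=7, a=4
  step 4: m=14, q=16, a=1
  step 5: m=2, q=19, a=1
  step 6: m=17, q=1, a=34
a_6 = 2*a_0 = 34, so the period closes here.
sqrt(308) = [17; 1, 1, 4, 1, 1, 34]
Period length = 6

6


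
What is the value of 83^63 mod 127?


p = 127 is prime and the exponent is (p-1)/2 = 63, so by Euler's criterion 83^63 = (83/127) = +1 or -1 mod 127.
Compute by square-and-multiply:
  63 = 32 + 16 + 8 + 4 + 2 + 1 (binary 111111)
  Repeated squaring mod 127: 83^1 = 83, 83^2 = 31, 83^4 = 72, 83^8 = 104, 83^16 = 21, 83^32 = 60
  83^63 = 83^32 * 83^16 * 83^8 * 83^4 * 83^2 * 83^1 = 60 * 21 * 104 * 72 * 31 * 83 mod 127
    60 * 21 = 1260 = 117 mod 127
    117 * 104 = 12168 = 103 mod 127
    103 * 72 = 7416 = 50 mod 127
    50 * 31 = 1550 = 26 mod 127
    26 * 83 = 2158 = 126 mod 127
  83^63 = 126 mod 127
Result 126 = p - 1 = -1 mod 127: 83 is a quadratic non-residue mod 127. As a residue in [0, p-1] the value is 126.
83^63 mod 127 = 126

126


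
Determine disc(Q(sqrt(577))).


For K = Q(sqrt(d)) with d squarefree: disc(K) = d if d = 1 mod 4, and disc(K) = 4d if d = 2 or 3 mod 4.
Here d = 577, and d mod 4 = 1.
d = 1 mod 4 (O_K = Z[(1+sqrt(d))/2]), so disc(K) = d = 577

577


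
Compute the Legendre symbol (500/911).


p = 911 is prime, so compute (500/911) with the reciprocity algorithm (Jacobi-symbol steps: pull out 2s via (2/n), flip via reciprocity, reduce):
  pull out 2: (2/911) = +1  (since 911 mod 8 = 7)
  pull out 2: (2/911) = +1  (since 911 mod 8 = 7)
  reciprocity: (125/911) -> +(911/125)
  reduce: (36/125)
  pull out 2: (2/125) = -1  (since 125 mod 8 = 5)
  pull out 2: (2/125) = -1  (since 125 mod 8 = 5)
  reciprocity: (9/125) -> +(125/9)
  reduce: (8/9)
  pull out 2: (2/9) = +1  (since 9 mod 8 = 1)
  pull out 2: (2/9) = +1  (since 9 mod 8 = 1)
  pull out 2: (2/9) = +1  (since 9 mod 8 = 1)
  (1/9) = 1
Product of signs = 1
(500/911) = 1

1


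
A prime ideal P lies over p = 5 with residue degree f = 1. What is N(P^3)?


N(P^a) = p^(a*f)
= 5^(3*1)
= 5^3
= 125

125


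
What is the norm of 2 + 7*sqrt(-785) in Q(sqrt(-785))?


N(a + b*sqrt(d)) = a^2 - d*b^2
= (2)^2 - (-785)*(7)^2
= 4 + 38465
= 38469

38469


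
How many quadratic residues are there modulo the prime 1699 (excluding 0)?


For prime p, the number of non-zero quadratic residues is (p-1)/2.
= (1699-1)/2
= 849

849


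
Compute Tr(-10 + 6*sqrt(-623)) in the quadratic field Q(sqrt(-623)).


Tr(a + b*sqrt(d)) = (a + b*sqrt(d)) + (a - b*sqrt(d)) = 2a
= 2 * (-10)
= -20

-20


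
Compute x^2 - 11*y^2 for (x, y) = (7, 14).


x^2 - d*y^2
= 7^2 - 11*14^2
= 49 - 2156
= -2107

-2107


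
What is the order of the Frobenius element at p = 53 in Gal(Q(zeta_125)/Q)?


The Frobenius at p in Gal(Q(zeta_n)/Q) = (Z/nZ)* is the class of p, so its order is ord_125(53), the smallest k >= 1 with 53^k = 1 mod 125.
n = 125 = 5^3, phi(125) = 100; the order divides phi(n).
Divisors of 100: 1, 2, 4, 5, 10, 20, 25, 50, 100
Repeated squaring mod 125: 53^1 = 53, 53^2 = 59, 53^4 = 106, 53^8 = 111, 53^16 = 71, 53^32 = 41, 53^64 = 56
Test divisors in increasing order:
  k=1: 53^1 = 53 mod 125
  k=2: 53^2 = 59 mod 125
  k=4: 53^4 = 106 mod 125
  k=5: 53^5 = 106 * 53 = 118 mod 125
  k=10: 53^10 = 111 * 59 = 49 mod 125
  k=20: 53^20 = 71 * 106 = 26 mod 125
  k=25: 53^25 = 71 * 111 * 53 = 68 mod 125
  k=50: 53^50 = 41 * 71 * 59 = 124 mod 125
  k=100: 53^100 = 56 * 41 * 106 = 1 mod 125  <- first divisor giving 1
Order = 100

100


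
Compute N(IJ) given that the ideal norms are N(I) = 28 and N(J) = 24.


N(IJ) = N(I) * N(J)
= 28 * 24
= 672

672


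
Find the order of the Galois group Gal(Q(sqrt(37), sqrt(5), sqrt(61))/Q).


The 3 square roots of distinct primes are multiplicatively independent over Q,
so [K:Q] = 2^3 and Gal(K/Q) is isomorphic to (Z/2Z)^3.
|Gal| = 2^3 = 8

8


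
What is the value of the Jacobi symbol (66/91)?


Compute (66/91) via quadratic reciprocity:
  pull out 2: (2/91) = -1  (since 91 mod 8 = 3)
  reciprocity: (33/91) -> +(91/33)
  reduce: (25/33)
  reciprocity: (25/33) -> +(33/25)
  reduce: (8/25)
  pull out 2: (2/25) = +1  (since 25 mod 8 = 1)
  pull out 2: (2/25) = +1  (since 25 mod 8 = 1)
  pull out 2: (2/25) = +1  (since 25 mod 8 = 1)
  (1/25) = 1
Product of signs = -1

-1


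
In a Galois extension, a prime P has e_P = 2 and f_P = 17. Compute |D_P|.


|D_P| = e * f
= 2 * 17
= 34

34


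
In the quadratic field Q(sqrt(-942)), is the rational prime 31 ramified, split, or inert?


K = Q(sqrt(-942)). Since d mod 4 = 2, disc(K) = -3768.
Check p | disc: -3768 mod 31 = 14.
p does not divide disc. Compute Legendre symbol (d/p):
19^((31-1)/2) mod 31 = 1
(d/p) = 1, so p splits: (p) = P*P' with e=1, f=1, g=2.
Therefore p is split.

split


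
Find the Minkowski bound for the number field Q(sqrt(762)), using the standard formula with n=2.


d = 762, d mod 4 = 2, so disc(K) = 4d = 3048; |disc(K)| = 3048
Real quadratic field, so n = 2, s = r2 = 0, r1 = 2
M = (n!/n^n) * (4/pi)^s * sqrt(|disc(K)|) = (2!/2^2) * (4/pi)^0 * sqrt(3048)
= 0.5 * 1.000000 * 55.208695
= 27.6043

27.6043


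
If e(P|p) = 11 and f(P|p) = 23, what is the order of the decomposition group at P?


|D_P| = e * f
= 11 * 23
= 253

253


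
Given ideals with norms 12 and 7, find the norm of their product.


N(IJ) = N(I) * N(J)
= 12 * 7
= 84

84


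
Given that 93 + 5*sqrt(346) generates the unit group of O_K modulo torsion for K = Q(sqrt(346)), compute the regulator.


epsilon = 93 + 5*sqrt(346)
= 186.0054
R = ln(186.0054)
= 5.2258

5.2258


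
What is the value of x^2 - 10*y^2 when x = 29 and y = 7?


x^2 - d*y^2
= 29^2 - 10*7^2
= 841 - 490
= 351

351


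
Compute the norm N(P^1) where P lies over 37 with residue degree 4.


N(P^a) = p^(a*f)
= 37^(1*4)
= 37^4
= 1874161

1874161


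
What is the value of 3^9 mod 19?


p = 19 is prime and the exponent is (p-1)/2 = 9, so by Euler's criterion 3^9 = (3/19) = +1 or -1 mod 19.
Compute by square-and-multiply:
  9 = 8 + 1 (binary 1001)
  Repeated squaring mod 19: 3^1 = 3, 3^2 = 9, 3^4 = 5, 3^8 = 6
  3^9 = 3^8 * 3^1 = 6 * 3 mod 19
    6 * 3 = 18 = 18 mod 19
  3^9 = 18 mod 19
Result 18 = p - 1 = -1 mod 19: 3 is a quadratic non-residue mod 19. As a residue in [0, p-1] the value is 18.
3^9 mod 19 = 18

18


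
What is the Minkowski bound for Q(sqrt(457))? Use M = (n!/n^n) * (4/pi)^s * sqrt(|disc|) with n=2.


d = 457, d mod 4 = 1, so disc(K) = d = 457; |disc(K)| = 457
Real quadratic field, so n = 2, s = r2 = 0, r1 = 2
M = (n!/n^n) * (4/pi)^s * sqrt(|disc(K)|) = (2!/2^2) * (4/pi)^0 * sqrt(457)
= 0.5 * 1.000000 * 21.377558
= 10.6888

10.6888


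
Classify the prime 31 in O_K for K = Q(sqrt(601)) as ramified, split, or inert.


K = Q(sqrt(601)). Since d mod 4 = 1, disc(K) = 601.
Check p | disc: 601 mod 31 = 12.
p does not divide disc. Compute Legendre symbol (d/p):
12^((31-1)/2) mod 31 = -1
(d/p) = -1, so p is inert: (p) stays prime with e=1, f=2, g=1.
Therefore p is inert.

inert


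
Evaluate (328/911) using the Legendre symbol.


p = 911 is prime, so compute (328/911) with the reciprocity algorithm (Jacobi-symbol steps: pull out 2s via (2/n), flip via reciprocity, reduce):
  pull out 2: (2/911) = +1  (since 911 mod 8 = 7)
  pull out 2: (2/911) = +1  (since 911 mod 8 = 7)
  pull out 2: (2/911) = +1  (since 911 mod 8 = 7)
  reciprocity: (41/911) -> +(911/41)
  reduce: (9/41)
  reciprocity: (9/41) -> +(41/9)
  reduce: (5/9)
  reciprocity: (5/9) -> +(9/5)
  reduce: (4/5)
  pull out 2: (2/5) = -1  (since 5 mod 8 = 5)
  pull out 2: (2/5) = -1  (since 5 mod 8 = 5)
  (1/5) = 1
Product of signs = 1
(328/911) = 1

1


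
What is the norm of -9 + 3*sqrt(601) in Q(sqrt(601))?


N(a + b*sqrt(d)) = a^2 - d*b^2
= (-9)^2 - (601)*(3)^2
= 81 - 5409
= -5328

-5328


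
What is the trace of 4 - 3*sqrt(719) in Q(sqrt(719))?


Tr(a + b*sqrt(d)) = (a + b*sqrt(d)) + (a - b*sqrt(d)) = 2a
= 2 * (4)
= 8

8


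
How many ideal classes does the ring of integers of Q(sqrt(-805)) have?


K = Q(sqrt(-805)). d mod 4 = 3, so D = disc(K) = 4d = -3220
h(K) equals the number of primitive reduced positive-definite forms (a, b, c) = a*x^2 + b*x*y + c*y^2 with b^2 - 4ac = D,
where reduced means |b| <= a <= c, with b >= 0 whenever |b| = a or a = c, and primitive means gcd(a, b, c) = 1.
Reduced forces 3a^2 <= |D| = 3220, so 1 <= a <= 32; b must have the parity of D, and c = (b^2 - D)/(4a) must be an integer >= a.
Enumerate a = 1..32, b in [-a, a]:
  a=1: (1, 0, 805)  [1]
  a=2: (2, 2, 403)  [1]
  a=3..4: none
  a=5: (5, 0, 161)  [1]
  a=6: none
  a=7: (7, 0, 115)  [1]
  a=8..9: none
  a=10: (10, 10, 83)  [1]
  a=11: (11, -6, 74), (11, 6, 74)  [2]
  a=12: none
  a=13: (13, -2, 62), (13, 2, 62)  [2]
  a=14: (14, 14, 61)  [1]
  a=15..21: none
  a=22: (22, -6, 37), (22, 6, 37)  [2]
  a=23: (23, 0, 35)  [1]
  a=24..25: none
  a=26: (26, -2, 31), (26, 2, 31)  [2]
  a=27..28: none
  a=29: (29, 12, 29)  [1]
  a=30..32: none
Total reduced forms: 1 + 1 + 1 + 1 + 1 + 2 + 2 + 1 + 2 + 1 + 2 + 1 = 16
h = 16

16


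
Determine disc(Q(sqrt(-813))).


For K = Q(sqrt(d)) with d squarefree: disc(K) = d if d = 1 mod 4, and disc(K) = 4d if d = 2 or 3 mod 4.
Here d = -813, and d mod 4 = 3.
d = 3 mod 4, not 1 (O_K = Z[sqrt(d)]), so disc(K) = 4d = 4 * (-813) = -3252

-3252


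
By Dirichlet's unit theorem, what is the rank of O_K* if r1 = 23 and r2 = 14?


By Dirichlet's unit theorem:
rank = r1 + r2 - 1
= 23 + 14 - 1
= 36

36


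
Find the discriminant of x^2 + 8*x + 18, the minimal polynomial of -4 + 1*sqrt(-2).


The element -4 + 1*sqrt(-2) has minimal polynomial:
x^2 + 8*x + 18
Discriminant = (8)^2 - 4*(18)
= 64 - 72
= -8

-8


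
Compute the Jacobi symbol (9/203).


Compute (9/203) via quadratic reciprocity:
  reciprocity: (9/203) -> +(203/9)
  reduce: (5/9)
  reciprocity: (5/9) -> +(9/5)
  reduce: (4/5)
  pull out 2: (2/5) = -1  (since 5 mod 8 = 5)
  pull out 2: (2/5) = -1  (since 5 mod 8 = 5)
  (1/5) = 1
Product of signs = 1

1


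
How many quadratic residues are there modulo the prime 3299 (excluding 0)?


For prime p, the number of non-zero quadratic residues is (p-1)/2.
= (3299-1)/2
= 1649

1649


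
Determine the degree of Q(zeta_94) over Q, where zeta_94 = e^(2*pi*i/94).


The degree equals Euler's totient phi(94).
94 = 2 * 47
phi(94) = 46

46


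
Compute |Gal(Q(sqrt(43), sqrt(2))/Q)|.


The 2 square roots of distinct primes are multiplicatively independent over Q,
so [K:Q] = 2^2 and Gal(K/Q) is isomorphic to (Z/2Z)^2.
|Gal| = 2^2 = 4

4


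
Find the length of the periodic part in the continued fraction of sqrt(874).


Run the CF algorithm for sqrt(874).
a_0 = floor(sqrt(874)) = 29; set m_0=0, q_0=1.
Recurrence: m' = q*a - m,  q' = (d - m'^2)/q,  a' = floor((a_0 + m')/q').
  step 1: m=29, q=33, a=1
  step 2: m=4, q=26, a=1
  step 3: m=22, q=15, a=3
  step 4: m=23, q=23, a=2
  step 5: m=23, q=15, a=3
  step 6: m=22, q=26, a=1
  step 7: m=4, q=33, a=1
  step 8: m=29, q=1, a=58
a_8 = 2*a_0 = 58, so the period closes here.
sqrt(874) = [29; 1, 1, 3, 2, 3, 1, 1, 58]
Period length = 8

8


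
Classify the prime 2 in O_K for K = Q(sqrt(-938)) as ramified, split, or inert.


K = Q(sqrt(-938)). Since d mod 4 = 2, disc(K) = -3752.
Check p | disc: -3752 mod 2 = 0.
p divides disc, so p ramifies: (p) = P^2 with e=2, f=1, g=1.
Therefore p is ramified.

ramified


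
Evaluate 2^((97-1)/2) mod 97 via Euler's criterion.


p = 97 is prime and the exponent is (p-1)/2 = 48, so by Euler's criterion 2^48 = (2/97) = +1 or -1 mod 97.
Compute by square-and-multiply:
  48 = 32 + 16 (binary 110000)
  Repeated squaring mod 97: 2^1 = 2, 2^2 = 4, 2^4 = 16, 2^8 = 62, 2^16 = 61, 2^32 = 35
  2^48 = 2^32 * 2^16 = 35 * 61 mod 97
    35 * 61 = 2135 = 1 mod 97
  2^48 = 1 mod 97
Result 1: 2 is a quadratic residue mod 97.
2^48 mod 97 = 1

1


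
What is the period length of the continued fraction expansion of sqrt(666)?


Run the CF algorithm for sqrt(666).
a_0 = floor(sqrt(666)) = 25; set m_0=0, q_0=1.
Recurrence: m' = q*a - m,  q' = (d - m'^2)/q,  a' = floor((a_0 + m')/q').
  step 1: m=25, q=41, a=1
  step 2: m=16, q=10, a=4
  step 3: m=24, q=9, a=5
  step 4: m=21, q=25, a=1
  step 5: m=4, q=26, a=1
  step 6: m=22, q=7, a=6
  step 7: m=20, q=38, a=1
  step 8: m=18, q=9, a=4
  step 9: m=18, q=38, a=1
  step 10: m=20, q=7, a=6
  step 11: m=22, q=26, a=1
  step 12: m=4, q=25, a=1
  step 13: m=21, q=9, a=5
  step 14: m=24, q=10, a=4
  step 15: m=16, q=41, a=1
  step 16: m=25, q=1, a=50
a_16 = 2*a_0 = 50, so the period closes here.
sqrt(666) = [25; 1, 4, 5, 1, 1, 6, 1, 4, 1, 6, 1, 1, 5, 4, 1, 50]
Period length = 16

16


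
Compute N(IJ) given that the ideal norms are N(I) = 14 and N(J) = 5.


N(IJ) = N(I) * N(J)
= 14 * 5
= 70

70


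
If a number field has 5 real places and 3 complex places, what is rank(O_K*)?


By Dirichlet's unit theorem:
rank = r1 + r2 - 1
= 5 + 3 - 1
= 7

7


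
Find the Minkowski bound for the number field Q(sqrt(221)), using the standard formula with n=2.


d = 221, d mod 4 = 1, so disc(K) = d = 221; |disc(K)| = 221
Real quadratic field, so n = 2, s = r2 = 0, r1 = 2
M = (n!/n^n) * (4/pi)^s * sqrt(|disc(K)|) = (2!/2^2) * (4/pi)^0 * sqrt(221)
= 0.5 * 1.000000 * 14.866069
= 7.4330

7.4330


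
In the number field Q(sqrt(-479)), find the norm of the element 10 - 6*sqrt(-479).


N(a + b*sqrt(d)) = a^2 - d*b^2
= (10)^2 - (-479)*(-6)^2
= 100 + 17244
= 17344

17344


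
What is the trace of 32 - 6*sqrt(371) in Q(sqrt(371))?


Tr(a + b*sqrt(d)) = (a + b*sqrt(d)) + (a - b*sqrt(d)) = 2a
= 2 * (32)
= 64

64


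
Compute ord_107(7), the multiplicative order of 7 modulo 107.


We want ord_107(7), the smallest k >= 1 with 7^k = 1 mod 107.
n = 107 = 107, phi(107) = 106; the order divides phi(n).
Divisors of 106: 1, 2, 53, 106
Repeated squaring mod 107: 7^1 = 7, 7^2 = 49, 7^4 = 47, 7^8 = 69, 7^16 = 53, 7^32 = 27, 7^64 = 87
Test divisors in increasing order:
  k=1: 7^1 = 7 mod 107
  k=2: 7^2 = 49 mod 107
  k=53: 7^53 = 27 * 53 * 47 * 7 = 106 mod 107
  k=106: 7^106 = 87 * 27 * 69 * 49 = 1 mod 107  <- first divisor giving 1
Order = 106

106


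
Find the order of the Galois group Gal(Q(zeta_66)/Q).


|Gal(Q(zeta_66)/Q)| = phi(66)
= 20

20


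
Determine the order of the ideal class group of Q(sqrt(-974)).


K = Q(sqrt(-974)). d mod 4 = 2, so D = disc(K) = 4d = -3896
h(K) equals the number of primitive reduced positive-definite forms (a, b, c) = a*x^2 + b*x*y + c*y^2 with b^2 - 4ac = D,
where reduced means |b| <= a <= c, with b >= 0 whenever |b| = a or a = c, and primitive means gcd(a, b, c) = 1.
Reduced forces 3a^2 <= |D| = 3896, so 1 <= a <= 36; b must have the parity of D, and c = (b^2 - D)/(4a) must be an integer >= a.
Enumerate a = 1..36, b in [-a, a]:
  a=1: (1, 0, 974)  [1]
  a=2: (2, 0, 487)  [1]
  a=3: (3, -2, 325), (3, 2, 325)  [2]
  a=4: none
  a=5: (5, -2, 195), (5, 2, 195)  [2]
  a=6: (6, -4, 163), (6, 4, 163)  [2]
  a=7..8: none
  a=9: (9, -8, 110), (9, 8, 110)  [2]
  a=10: (10, -8, 99), (10, 8, 99)  [2]
  a=11: (11, -8, 90), (11, 8, 90)  [2]
  a=12: none
  a=13: (13, -2, 75), (13, 2, 75)  [2]
  a=14: none
  a=15: (15, -8, 66), (15, -2, 65), (15, 2, 65), (15, 8, 66)  [4]
  a=16..17: none
  a=18: (18, -8, 55), (18, 8, 55)  [2]
  a=19..21: none
  a=22: (22, -8, 45), (22, 8, 45)  [2]
  a=23..24: none
  a=25: (25, -2, 39), (25, 2, 39)  [2]
  a=26: (26, -24, 43), (26, 24, 43)  [2]
  a=27: (27, -10, 37), (27, 10, 37)  [2]
  a=28..29: none
  a=30: (30, -28, 39), (30, -8, 33), (30, 8, 33), (30, 28, 39)  [4]
  a=31: (31, -14, 33), (31, 14, 33)  [2]
  a=32..36: none
Total reduced forms: 1 + 1 + 2 + 2 + 2 + 2 + 2 + 2 + 2 + 4 + 2 + 2 + 2 + 2 + 2 + 4 + 2 = 36
h = 36

36


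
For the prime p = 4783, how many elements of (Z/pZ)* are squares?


For prime p, the number of non-zero quadratic residues is (p-1)/2.
= (4783-1)/2
= 2391

2391


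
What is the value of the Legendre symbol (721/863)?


p = 863 is prime, so compute (721/863) with the reciprocity algorithm (Jacobi-symbol steps: pull out 2s via (2/n), flip via reciprocity, reduce):
  reciprocity: (721/863) -> +(863/721)
  reduce: (142/721)
  pull out 2: (2/721) = +1  (since 721 mod 8 = 1)
  reciprocity: (71/721) -> +(721/71)
  reduce: (11/71)
  reciprocity: (11/71) -> -(71/11)
  reduce: (5/11)
  reciprocity: (5/11) -> +(11/5)
  reduce: (1/5)
  (1/5) = 1
Product of signs = -1
(721/863) = -1

-1


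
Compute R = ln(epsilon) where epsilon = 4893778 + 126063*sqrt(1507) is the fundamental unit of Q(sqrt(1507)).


epsilon = 4893778 + 126063*sqrt(1507)
= 9.7876e+06
R = ln(9.7876e+06)
= 16.0966

16.0966


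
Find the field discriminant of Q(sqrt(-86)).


For K = Q(sqrt(d)) with d squarefree: disc(K) = d if d = 1 mod 4, and disc(K) = 4d if d = 2 or 3 mod 4.
Here d = -86, and d mod 4 = 2.
d = 2 mod 4, not 1 (O_K = Z[sqrt(d)]), so disc(K) = 4d = 4 * (-86) = -344

-344


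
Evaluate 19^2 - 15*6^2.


x^2 - d*y^2
= 19^2 - 15*6^2
= 361 - 540
= -179

-179


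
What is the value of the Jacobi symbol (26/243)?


Compute (26/243) via quadratic reciprocity:
  pull out 2: (2/243) = -1  (since 243 mod 8 = 3)
  reciprocity: (13/243) -> +(243/13)
  reduce: (9/13)
  reciprocity: (9/13) -> +(13/9)
  reduce: (4/9)
  pull out 2: (2/9) = +1  (since 9 mod 8 = 1)
  pull out 2: (2/9) = +1  (since 9 mod 8 = 1)
  (1/9) = 1
Product of signs = -1

-1


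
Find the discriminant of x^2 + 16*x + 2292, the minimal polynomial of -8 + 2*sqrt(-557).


The element -8 + 2*sqrt(-557) has minimal polynomial:
x^2 + 16*x + 2292
Discriminant = (16)^2 - 4*(2292)
= 256 - 9168
= -8912

-8912


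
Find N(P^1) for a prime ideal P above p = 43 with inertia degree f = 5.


N(P^a) = p^(a*f)
= 43^(1*5)
= 43^5
= 147008443

147008443


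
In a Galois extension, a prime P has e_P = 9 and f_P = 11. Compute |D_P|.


|D_P| = e * f
= 9 * 11
= 99

99


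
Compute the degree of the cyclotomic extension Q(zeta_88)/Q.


The degree equals Euler's totient phi(88).
88 = 2^3 * 11
phi(88) = 40

40


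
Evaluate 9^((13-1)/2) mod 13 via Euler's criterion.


p = 13 is prime and the exponent is (p-1)/2 = 6, so by Euler's criterion 9^6 = (9/13) = +1 or -1 mod 13.
Compute by square-and-multiply:
  6 = 4 + 2 (binary 110)
  Repeated squaring mod 13: 9^1 = 9, 9^2 = 3, 9^4 = 9
  9^6 = 9^4 * 9^2 = 9 * 3 mod 13
    9 * 3 = 27 = 1 mod 13
  9^6 = 1 mod 13
Result 1: 9 is a quadratic residue mod 13.
9^6 mod 13 = 1

1


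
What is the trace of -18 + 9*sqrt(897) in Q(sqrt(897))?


Tr(a + b*sqrt(d)) = (a + b*sqrt(d)) + (a - b*sqrt(d)) = 2a
= 2 * (-18)
= -36

-36


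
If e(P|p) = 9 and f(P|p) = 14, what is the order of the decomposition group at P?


|D_P| = e * f
= 9 * 14
= 126

126


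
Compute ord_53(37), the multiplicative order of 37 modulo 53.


We want ord_53(37), the smallest k >= 1 with 37^k = 1 mod 53.
n = 53 = 53, phi(53) = 52; the order divides phi(n).
Divisors of 52: 1, 2, 4, 13, 26, 52
Repeated squaring mod 53: 37^1 = 37, 37^2 = 44, 37^4 = 28, 37^8 = 42, 37^16 = 15, 37^32 = 13
Test divisors in increasing order:
  k=1: 37^1 = 37 mod 53
  k=2: 37^2 = 44 mod 53
  k=4: 37^4 = 28 mod 53
  k=13: 37^13 = 42 * 28 * 37 = 52 mod 53
  k=26: 37^26 = 15 * 42 * 44 = 1 mod 53  <- first divisor giving 1
Order = 26

26


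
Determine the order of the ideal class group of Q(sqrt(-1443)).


K = Q(sqrt(-1443)). d mod 4 = 1, so D = disc(K) = d = -1443
h(K) equals the number of primitive reduced positive-definite forms (a, b, c) = a*x^2 + b*x*y + c*y^2 with b^2 - 4ac = D,
where reduced means |b| <= a <= c, with b >= 0 whenever |b| = a or a = c, and primitive means gcd(a, b, c) = 1.
Reduced forces 3a^2 <= |D| = 1443, so 1 <= a <= 21; b must have the parity of D, and c = (b^2 - D)/(4a) must be an integer >= a.
Enumerate a = 1..21, b in [-a, a]:
  a=1: (1, 1, 361)  [1]
  a=2: none
  a=3: (3, 3, 121)  [1]
  a=4..10: none
  a=11: (11, -3, 33), (11, 3, 33)  [2]
  a=12: none
  a=13: (13, 13, 31)  [1]
  a=14..16: none
  a=17: (17, -11, 23), (17, 11, 23)  [2]
  a=18: none
  a=19: (19, 1, 19)  [1]
  a=20..21: none
Total reduced forms: 1 + 1 + 2 + 1 + 2 + 1 = 8
h = 8

8


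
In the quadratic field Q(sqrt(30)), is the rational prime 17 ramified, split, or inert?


K = Q(sqrt(30)). Since d mod 4 = 2, disc(K) = 120.
Check p | disc: 120 mod 17 = 1.
p does not divide disc. Compute Legendre symbol (d/p):
13^((17-1)/2) mod 17 = 1
(d/p) = 1, so p splits: (p) = P*P' with e=1, f=1, g=2.
Therefore p is split.

split


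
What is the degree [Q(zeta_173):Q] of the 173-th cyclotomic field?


The degree equals Euler's totient phi(173).
173 = 173
phi(173) = 172

172


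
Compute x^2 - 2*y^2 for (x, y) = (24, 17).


x^2 - d*y^2
= 24^2 - 2*17^2
= 576 - 578
= -2

-2


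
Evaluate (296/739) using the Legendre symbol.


p = 739 is prime, so compute (296/739) with the reciprocity algorithm (Jacobi-symbol steps: pull out 2s via (2/n), flip via reciprocity, reduce):
  pull out 2: (2/739) = -1  (since 739 mod 8 = 3)
  pull out 2: (2/739) = -1  (since 739 mod 8 = 3)
  pull out 2: (2/739) = -1  (since 739 mod 8 = 3)
  reciprocity: (37/739) -> +(739/37)
  reduce: (36/37)
  pull out 2: (2/37) = -1  (since 37 mod 8 = 5)
  pull out 2: (2/37) = -1  (since 37 mod 8 = 5)
  reciprocity: (9/37) -> +(37/9)
  reduce: (1/9)
  (1/9) = 1
Product of signs = -1
(296/739) = -1

-1


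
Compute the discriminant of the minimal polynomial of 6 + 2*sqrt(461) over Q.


The element 6 + 2*sqrt(461) has minimal polynomial:
x^2 - 12*x - 1808
Discriminant = (-12)^2 - 4*(-1808)
= 144 + 7232
= 7376

7376


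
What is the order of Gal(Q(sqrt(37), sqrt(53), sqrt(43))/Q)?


The 3 square roots of distinct primes are multiplicatively independent over Q,
so [K:Q] = 2^3 and Gal(K/Q) is isomorphic to (Z/2Z)^3.
|Gal| = 2^3 = 8

8


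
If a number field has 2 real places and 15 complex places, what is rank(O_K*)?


By Dirichlet's unit theorem:
rank = r1 + r2 - 1
= 2 + 15 - 1
= 16

16


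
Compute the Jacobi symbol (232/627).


Compute (232/627) via quadratic reciprocity:
  pull out 2: (2/627) = -1  (since 627 mod 8 = 3)
  pull out 2: (2/627) = -1  (since 627 mod 8 = 3)
  pull out 2: (2/627) = -1  (since 627 mod 8 = 3)
  reciprocity: (29/627) -> +(627/29)
  reduce: (18/29)
  pull out 2: (2/29) = -1  (since 29 mod 8 = 5)
  reciprocity: (9/29) -> +(29/9)
  reduce: (2/9)
  pull out 2: (2/9) = +1  (since 9 mod 8 = 1)
  (1/9) = 1
Product of signs = 1

1


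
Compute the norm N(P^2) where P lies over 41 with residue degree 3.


N(P^a) = p^(a*f)
= 41^(2*3)
= 41^6
= 4750104241

4750104241


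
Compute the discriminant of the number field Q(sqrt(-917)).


For K = Q(sqrt(d)) with d squarefree: disc(K) = d if d = 1 mod 4, and disc(K) = 4d if d = 2 or 3 mod 4.
Here d = -917, and d mod 4 = 3.
d = 3 mod 4, not 1 (O_K = Z[sqrt(d)]), so disc(K) = 4d = 4 * (-917) = -3668

-3668


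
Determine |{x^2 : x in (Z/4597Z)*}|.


For prime p, the number of non-zero quadratic residues is (p-1)/2.
= (4597-1)/2
= 2298

2298


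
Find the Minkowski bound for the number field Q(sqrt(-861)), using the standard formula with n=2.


d = -861, d mod 4 = 3, so disc(K) = 4d = -3444; |disc(K)| = 3444
Imaginary quadratic field, so n = 2, s = r2 = 1, r1 = 0
M = (n!/n^n) * (4/pi)^s * sqrt(|disc(K)|) = (2!/2^2) * (4/pi)^1 * sqrt(3444)
= 0.5 * 1.273240 * 58.685603
= 37.3604

37.3604


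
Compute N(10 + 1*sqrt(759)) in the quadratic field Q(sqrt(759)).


N(a + b*sqrt(d)) = a^2 - d*b^2
= (10)^2 - (759)*(1)^2
= 100 - 759
= -659

-659


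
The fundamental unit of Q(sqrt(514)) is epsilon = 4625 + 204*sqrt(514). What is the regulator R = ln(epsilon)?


epsilon = 4625 + 204*sqrt(514)
= 9249.9999
R = ln(9249.9999)
= 9.1324

9.1324


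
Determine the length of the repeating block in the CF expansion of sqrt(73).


Run the CF algorithm for sqrt(73).
a_0 = floor(sqrt(73)) = 8; set m_0=0, q_0=1.
Recurrence: m' = q*a - m,  q' = (d - m'^2)/q,  a' = floor((a_0 + m')/q').
  step 1: m=8, q=9, a=1
  step 2: m=1, q=8, a=1
  step 3: m=7, q=3, a=5
  step 4: m=8, q=3, a=5
  step 5: m=7, q=8, a=1
  step 6: m=1, q=9, a=1
  step 7: m=8, q=1, a=16
a_7 = 2*a_0 = 16, so the period closes here.
sqrt(73) = [8; 1, 1, 5, 5, 1, 1, 16]
Period length = 7

7


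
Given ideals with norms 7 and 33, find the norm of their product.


N(IJ) = N(I) * N(J)
= 7 * 33
= 231

231


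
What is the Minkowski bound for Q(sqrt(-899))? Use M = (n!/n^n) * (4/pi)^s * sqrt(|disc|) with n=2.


d = -899, d mod 4 = 1, so disc(K) = d = -899; |disc(K)| = 899
Imaginary quadratic field, so n = 2, s = r2 = 1, r1 = 0
M = (n!/n^n) * (4/pi)^s * sqrt(|disc(K)|) = (2!/2^2) * (4/pi)^1 * sqrt(899)
= 0.5 * 1.273240 * 29.983329
= 19.0880

19.0880


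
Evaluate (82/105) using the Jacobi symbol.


Compute (82/105) via quadratic reciprocity:
  pull out 2: (2/105) = +1  (since 105 mod 8 = 1)
  reciprocity: (41/105) -> +(105/41)
  reduce: (23/41)
  reciprocity: (23/41) -> +(41/23)
  reduce: (18/23)
  pull out 2: (2/23) = +1  (since 23 mod 8 = 7)
  reciprocity: (9/23) -> +(23/9)
  reduce: (5/9)
  reciprocity: (5/9) -> +(9/5)
  reduce: (4/5)
  pull out 2: (2/5) = -1  (since 5 mod 8 = 5)
  pull out 2: (2/5) = -1  (since 5 mod 8 = 5)
  (1/5) = 1
Product of signs = 1

1


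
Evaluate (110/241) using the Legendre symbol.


p = 241 is prime, so compute (110/241) with the reciprocity algorithm (Jacobi-symbol steps: pull out 2s via (2/n), flip via reciprocity, reduce):
  pull out 2: (2/241) = +1  (since 241 mod 8 = 1)
  reciprocity: (55/241) -> +(241/55)
  reduce: (21/55)
  reciprocity: (21/55) -> +(55/21)
  reduce: (13/21)
  reciprocity: (13/21) -> +(21/13)
  reduce: (8/13)
  pull out 2: (2/13) = -1  (since 13 mod 8 = 5)
  pull out 2: (2/13) = -1  (since 13 mod 8 = 5)
  pull out 2: (2/13) = -1  (since 13 mod 8 = 5)
  (1/13) = 1
Product of signs = -1
(110/241) = -1

-1


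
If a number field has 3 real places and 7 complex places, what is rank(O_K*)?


By Dirichlet's unit theorem:
rank = r1 + r2 - 1
= 3 + 7 - 1
= 9

9


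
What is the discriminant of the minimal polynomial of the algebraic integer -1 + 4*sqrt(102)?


The element -1 + 4*sqrt(102) has minimal polynomial:
x^2 + 2*x - 1631
Discriminant = (2)^2 - 4*(-1631)
= 4 + 6524
= 6528

6528


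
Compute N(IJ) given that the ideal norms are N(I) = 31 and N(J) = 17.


N(IJ) = N(I) * N(J)
= 31 * 17
= 527

527


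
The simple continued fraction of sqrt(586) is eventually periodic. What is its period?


Run the CF algorithm for sqrt(586).
a_0 = floor(sqrt(586)) = 24; set m_0=0, q_0=1.
Recurrence: m' = q*a - m,  q' = (d - m'^2)/q,  a' = floor((a_0 + m')/q').
  step 1: m=24, q=10, a=4
  step 2: m=16, q=33, a=1
  step 3: m=17, q=9, a=4
  step 4: m=19, q=25, a=1
  step 5: m=6, q=22, a=1
  step 6: m=16, q=15, a=2
  step 7: m=14, q=26, a=1
  step 8: m=12, q=17, a=2
  step 9: m=22, q=6, a=7
  step 10: m=20, q=31, a=1
  step 11: m=11, q=15, a=2
  step 12: m=19, q=15, a=2
  step 13: m=11, q=31, a=1
  step 14: m=20, q=6, a=7
  step 15: m=22, q=17, a=2
  step 16: m=12, q=26, a=1
  step 17: m=14, q=15, a=2
  step 18: m=16, q=22, a=1
  step 19: m=6, q=25, a=1
  step 20: m=19, q=9, a=4
  step 21: m=17, q=33, a=1
  step 22: m=16, q=10, a=4
  step 23: m=24, q=1, a=48
a_23 = 2*a_0 = 48, so the period closes here.
sqrt(586) = [24; 4, 1, 4, 1, 1, 2, 1, 2, 7, 1, 2, 2, 1, 7, 2, 1, 2, 1, 1, 4, 1, 4, 48]
Period length = 23

23


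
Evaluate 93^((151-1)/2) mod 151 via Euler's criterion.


p = 151 is prime and the exponent is (p-1)/2 = 75, so by Euler's criterion 93^75 = (93/151) = +1 or -1 mod 151.
Compute by square-and-multiply:
  75 = 64 + 8 + 2 + 1 (binary 1001011)
  Repeated squaring mod 151: 93^1 = 93, 93^2 = 42, 93^4 = 103, 93^8 = 39, 93^16 = 11, 93^32 = 121, 93^64 = 145
  93^75 = 93^64 * 93^8 * 93^2 * 93^1 = 145 * 39 * 42 * 93 mod 151
    145 * 39 = 5655 = 68 mod 151
    68 * 42 = 2856 = 138 mod 151
    138 * 93 = 12834 = 150 mod 151
  93^75 = 150 mod 151
Result 150 = p - 1 = -1 mod 151: 93 is a quadratic non-residue mod 151. As a residue in [0, p-1] the value is 150.
93^75 mod 151 = 150

150


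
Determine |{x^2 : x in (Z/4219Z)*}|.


For prime p, the number of non-zero quadratic residues is (p-1)/2.
= (4219-1)/2
= 2109

2109


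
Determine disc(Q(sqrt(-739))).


For K = Q(sqrt(d)) with d squarefree: disc(K) = d if d = 1 mod 4, and disc(K) = 4d if d = 2 or 3 mod 4.
Here d = -739, and d mod 4 = 1.
d = 1 mod 4 (O_K = Z[(1+sqrt(d))/2]), so disc(K) = d = -739

-739


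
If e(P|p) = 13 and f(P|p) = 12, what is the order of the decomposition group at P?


|D_P| = e * f
= 13 * 12
= 156

156


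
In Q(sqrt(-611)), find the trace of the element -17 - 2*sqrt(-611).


Tr(a + b*sqrt(d)) = (a + b*sqrt(d)) + (a - b*sqrt(d)) = 2a
= 2 * (-17)
= -34

-34


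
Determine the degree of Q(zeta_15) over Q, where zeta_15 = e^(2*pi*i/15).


The degree equals Euler's totient phi(15).
15 = 3 * 5
phi(15) = 8

8


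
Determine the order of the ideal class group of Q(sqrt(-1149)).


K = Q(sqrt(-1149)). d mod 4 = 3, so D = disc(K) = 4d = -4596
h(K) equals the number of primitive reduced positive-definite forms (a, b, c) = a*x^2 + b*x*y + c*y^2 with b^2 - 4ac = D,
where reduced means |b| <= a <= c, with b >= 0 whenever |b| = a or a = c, and primitive means gcd(a, b, c) = 1.
Reduced forces 3a^2 <= |D| = 4596, so 1 <= a <= 39; b must have the parity of D, and c = (b^2 - D)/(4a) must be an integer >= a.
Enumerate a = 1..39, b in [-a, a]:
  a=1: (1, 0, 1149)  [1]
  a=2: (2, 2, 575)  [1]
  a=3: (3, 0, 383)  [1]
  a=4: none
  a=5: (5, -2, 230), (5, 2, 230)  [2]
  a=6: (6, 6, 193)  [1]
  a=7..9: none
  a=10: (10, -2, 115), (10, 2, 115)  [2]
  a=11..14: none
  a=15: (15, -12, 79), (15, 12, 79)  [2]
  a=16..22: none
  a=23: (23, -2, 50), (23, 2, 50)  [2]
  a=24: none
  a=25: (25, -2, 46), (25, 2, 46)  [2]
  a=26..29: none
  a=30: (30, -18, 41), (30, 18, 41)  [2]
  a=31..39: none
Total reduced forms: 1 + 1 + 1 + 2 + 1 + 2 + 2 + 2 + 2 + 2 = 16
h = 16

16


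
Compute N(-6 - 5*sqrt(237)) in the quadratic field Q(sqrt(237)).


N(a + b*sqrt(d)) = a^2 - d*b^2
= (-6)^2 - (237)*(-5)^2
= 36 - 5925
= -5889

-5889


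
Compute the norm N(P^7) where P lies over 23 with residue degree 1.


N(P^a) = p^(a*f)
= 23^(7*1)
= 23^7
= 3404825447

3404825447


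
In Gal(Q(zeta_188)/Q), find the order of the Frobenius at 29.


The Frobenius at p in Gal(Q(zeta_n)/Q) = (Z/nZ)* is the class of p, so its order is ord_188(29), the smallest k >= 1 with 29^k = 1 mod 188.
n = 188 = 2^2 * 47, phi(188) = 92; the order divides phi(n).
Divisors of 92: 1, 2, 4, 23, 46, 92
Repeated squaring mod 188: 29^1 = 29, 29^2 = 89, 29^4 = 25, 29^8 = 61, 29^16 = 149, 29^32 = 17, 29^64 = 101
Test divisors in increasing order:
  k=1: 29^1 = 29 mod 188
  k=2: 29^2 = 89 mod 188
  k=4: 29^4 = 25 mod 188
  k=23: 29^23 = 149 * 25 * 89 * 29 = 93 mod 188
  k=46: 29^46 = 17 * 61 * 25 * 89 = 1 mod 188  <- first divisor giving 1
Order = 46

46


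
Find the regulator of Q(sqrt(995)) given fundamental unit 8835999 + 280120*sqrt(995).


epsilon = 8835999 + 280120*sqrt(995)
= 1.7672e+07
R = ln(1.7672e+07)
= 16.6875

16.6875


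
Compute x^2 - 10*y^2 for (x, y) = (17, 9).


x^2 - d*y^2
= 17^2 - 10*9^2
= 289 - 810
= -521

-521


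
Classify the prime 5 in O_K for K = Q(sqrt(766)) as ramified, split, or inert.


K = Q(sqrt(766)). Since d mod 4 = 2, disc(K) = 3064.
Check p | disc: 3064 mod 5 = 4.
p does not divide disc. Compute Legendre symbol (d/p):
1^((5-1)/2) mod 5 = 1
(d/p) = 1, so p splits: (p) = P*P' with e=1, f=1, g=2.
Therefore p is split.

split


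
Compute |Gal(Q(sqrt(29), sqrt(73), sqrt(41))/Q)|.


The 3 square roots of distinct primes are multiplicatively independent over Q,
so [K:Q] = 2^3 and Gal(K/Q) is isomorphic to (Z/2Z)^3.
|Gal| = 2^3 = 8

8


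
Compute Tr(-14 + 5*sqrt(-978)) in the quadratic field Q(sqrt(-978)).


Tr(a + b*sqrt(d)) = (a + b*sqrt(d)) + (a - b*sqrt(d)) = 2a
= 2 * (-14)
= -28

-28


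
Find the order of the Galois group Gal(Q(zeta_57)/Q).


|Gal(Q(zeta_57)/Q)| = phi(57)
= 36

36


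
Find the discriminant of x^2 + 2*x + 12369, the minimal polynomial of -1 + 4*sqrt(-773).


The element -1 + 4*sqrt(-773) has minimal polynomial:
x^2 + 2*x + 12369
Discriminant = (2)^2 - 4*(12369)
= 4 - 49476
= -49472

-49472


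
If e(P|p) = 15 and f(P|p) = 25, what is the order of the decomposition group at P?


|D_P| = e * f
= 15 * 25
= 375

375


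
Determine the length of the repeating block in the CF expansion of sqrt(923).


Run the CF algorithm for sqrt(923).
a_0 = floor(sqrt(923)) = 30; set m_0=0, q_0=1.
Recurrence: m' = q*a - m,  q' = (d - m'^2)/q,  a' = floor((a_0 + m')/q').
  step 1: m=30, q=23, a=2
  step 2: m=16, q=29, a=1
  step 3: m=13, q=26, a=1
  step 4: m=13, q=29, a=1
  step 5: m=16, q=23, a=2
  step 6: m=30, q=1, a=60
a_6 = 2*a_0 = 60, so the period closes here.
sqrt(923) = [30; 2, 1, 1, 1, 2, 60]
Period length = 6

6


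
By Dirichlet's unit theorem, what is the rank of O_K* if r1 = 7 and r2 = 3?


By Dirichlet's unit theorem:
rank = r1 + r2 - 1
= 7 + 3 - 1
= 9

9


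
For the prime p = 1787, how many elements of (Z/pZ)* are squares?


For prime p, the number of non-zero quadratic residues is (p-1)/2.
= (1787-1)/2
= 893

893


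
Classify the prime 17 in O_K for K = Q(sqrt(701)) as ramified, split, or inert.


K = Q(sqrt(701)). Since d mod 4 = 1, disc(K) = 701.
Check p | disc: 701 mod 17 = 4.
p does not divide disc. Compute Legendre symbol (d/p):
4^((17-1)/2) mod 17 = 1
(d/p) = 1, so p splits: (p) = P*P' with e=1, f=1, g=2.
Therefore p is split.

split


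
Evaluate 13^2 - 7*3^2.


x^2 - d*y^2
= 13^2 - 7*3^2
= 169 - 63
= 106

106


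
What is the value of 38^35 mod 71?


p = 71 is prime and the exponent is (p-1)/2 = 35, so by Euler's criterion 38^35 = (38/71) = +1 or -1 mod 71.
Compute by square-and-multiply:
  35 = 32 + 2 + 1 (binary 100011)
  Repeated squaring mod 71: 38^1 = 38, 38^2 = 24, 38^4 = 8, 38^8 = 64, 38^16 = 49, 38^32 = 58
  38^35 = 38^32 * 38^2 * 38^1 = 58 * 24 * 38 mod 71
    58 * 24 = 1392 = 43 mod 71
    43 * 38 = 1634 = 1 mod 71
  38^35 = 1 mod 71
Result 1: 38 is a quadratic residue mod 71.
38^35 mod 71 = 1

1


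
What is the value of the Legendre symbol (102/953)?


p = 953 is prime, so compute (102/953) with the reciprocity algorithm (Jacobi-symbol steps: pull out 2s via (2/n), flip via reciprocity, reduce):
  pull out 2: (2/953) = +1  (since 953 mod 8 = 1)
  reciprocity: (51/953) -> +(953/51)
  reduce: (35/51)
  reciprocity: (35/51) -> -(51/35)
  reduce: (16/35)
  pull out 2: (2/35) = -1  (since 35 mod 8 = 3)
  pull out 2: (2/35) = -1  (since 35 mod 8 = 3)
  pull out 2: (2/35) = -1  (since 35 mod 8 = 3)
  pull out 2: (2/35) = -1  (since 35 mod 8 = 3)
  (1/35) = 1
Product of signs = -1
(102/953) = -1

-1


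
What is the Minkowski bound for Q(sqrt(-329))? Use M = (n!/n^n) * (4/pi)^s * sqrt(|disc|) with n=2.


d = -329, d mod 4 = 3, so disc(K) = 4d = -1316; |disc(K)| = 1316
Imaginary quadratic field, so n = 2, s = r2 = 1, r1 = 0
M = (n!/n^n) * (4/pi)^s * sqrt(|disc(K)|) = (2!/2^2) * (4/pi)^1 * sqrt(1316)
= 0.5 * 1.273240 * 36.276714
= 23.0945

23.0945
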